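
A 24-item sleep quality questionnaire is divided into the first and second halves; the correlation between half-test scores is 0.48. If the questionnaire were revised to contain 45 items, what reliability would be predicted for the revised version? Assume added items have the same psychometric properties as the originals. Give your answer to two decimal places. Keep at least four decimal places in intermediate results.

First correct the split-half correlation to full-test reliability: r_full = 2 × 0.48 / (1 + 0.48) ≈ 0.6486
Length factor from 24 to 45 items: n = 45/24 = 1.8750
r_new = n·r_full / (1 + (n − 1)·r_full) = 1.2161 / 1.5675 ≈ 0.7758

0.78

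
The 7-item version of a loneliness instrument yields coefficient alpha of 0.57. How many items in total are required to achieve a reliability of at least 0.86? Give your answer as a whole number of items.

33

n = 0.86(1 − 0.57) / [0.57(1 − 0.86)]
  = 0.3698 / 0.0798 = 4.6341
So the test needs 4.6341 × 7 ≈ 32.44 items; rounding up, 33.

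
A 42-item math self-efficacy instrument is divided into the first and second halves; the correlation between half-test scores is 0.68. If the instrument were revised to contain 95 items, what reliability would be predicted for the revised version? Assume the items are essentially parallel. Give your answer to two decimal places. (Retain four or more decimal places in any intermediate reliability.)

0.91

Spearman-Brown correction (n = 2): r_full = 2·0.68/(1 + 0.68) = 0.8095
Length factor from 42 to 95 items: n = 95/42 = 2.2619
r_new = n·r_full / (1 + (n − 1)·r_full) = 1.8310 / 2.0215 ≈ 0.9058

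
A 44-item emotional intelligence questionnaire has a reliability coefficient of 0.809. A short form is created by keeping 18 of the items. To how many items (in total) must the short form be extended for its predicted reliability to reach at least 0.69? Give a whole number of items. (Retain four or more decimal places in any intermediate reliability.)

Short-form reliability: n = 18/44 = 0.4091; r_18 = n·r/(1+(n−1)r) ≈ 0.6341
Then solve for n' with r_old = 0.6341, r_target = 0.69: n' = 0.69(1 − 0.6341)/[0.6341(1 − 0.69)] = 1.2844
Items = 1.2844 × 18 ≈ 23.12 → 24

24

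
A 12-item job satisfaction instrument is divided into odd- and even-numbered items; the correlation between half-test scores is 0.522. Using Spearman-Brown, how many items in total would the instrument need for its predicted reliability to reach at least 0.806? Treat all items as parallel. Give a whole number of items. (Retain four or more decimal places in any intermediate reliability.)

r_full = 2(0.522)/(1 + 0.522) = 0.6859
Solve Spearman-Brown for n: n = 0.806(1 − 0.6859) / [0.6859(1 − 0.806)] = 1.9026
Items = 1.9026 × 12 ≈ 22.83 → 23

23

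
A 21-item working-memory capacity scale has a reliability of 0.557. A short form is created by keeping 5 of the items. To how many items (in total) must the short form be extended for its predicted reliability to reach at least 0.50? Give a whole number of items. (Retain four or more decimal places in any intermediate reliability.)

17

Short-form reliability: n = 5/21 = 0.2381; r_5 = n·r/(1+(n−1)r) ≈ 0.2304
Then solve for n' with r_old = 0.2304, r_target = 0.50: n' = 0.50(1 − 0.2304)/[0.2304(1 − 0.50)] = 3.3403
Items = 3.3403 × 5 ≈ 16.70 → 17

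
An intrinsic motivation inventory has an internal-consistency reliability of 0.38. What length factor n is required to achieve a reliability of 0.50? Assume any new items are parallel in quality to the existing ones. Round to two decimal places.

Invert Spearman-Brown to solve for n:
n = r_target (1 − r_old) / [ r_old (1 − r_target) ]
n = [0.50 × 0.62] / [0.38 × 0.50]
  = 0.3100 / 0.1900 = 1.6316

1.63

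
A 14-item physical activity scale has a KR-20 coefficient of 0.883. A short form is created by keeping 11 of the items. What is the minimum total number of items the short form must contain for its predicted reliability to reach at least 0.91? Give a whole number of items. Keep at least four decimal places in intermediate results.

Short-form reliability: n = 11/14 = 0.7857; r_11 = n·r/(1+(n−1)r) ≈ 0.8557
Then solve for n' with r_old = 0.8557, r_target = 0.91: n' = 0.91(1 − 0.8557)/[0.8557(1 − 0.91)] = 1.7051
Items = 1.7051 × 11 ≈ 18.76 → 19

19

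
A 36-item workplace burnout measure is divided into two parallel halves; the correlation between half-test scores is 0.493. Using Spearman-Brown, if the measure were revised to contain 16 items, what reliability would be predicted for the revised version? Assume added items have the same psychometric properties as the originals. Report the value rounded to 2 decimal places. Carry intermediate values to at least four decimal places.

0.46

Spearman-Brown correction (n = 2): r_full = 2·0.493/(1 + 0.493) = 0.6604
Length factor from 36 to 16 items: n = 16/36 = 0.4444
r_new = n·r_full / (1 + (n − 1)·r_full) = 0.2935 / 0.6331 ≈ 0.4636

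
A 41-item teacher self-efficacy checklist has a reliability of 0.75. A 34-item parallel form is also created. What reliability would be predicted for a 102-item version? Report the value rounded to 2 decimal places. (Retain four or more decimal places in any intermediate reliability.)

0.88

Only the ratio of lengths matters: n = 102/41 = 2.4878
r_{102} = n·r / (1 + (n − 1)·r) = 1.8659 / 2.1159 ≈ 0.8818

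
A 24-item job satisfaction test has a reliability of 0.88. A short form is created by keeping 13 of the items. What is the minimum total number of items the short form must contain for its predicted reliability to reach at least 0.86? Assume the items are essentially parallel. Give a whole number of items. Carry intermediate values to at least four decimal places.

Short-form reliability: n = 13/24 = 0.5417; r_13 = n·r/(1+(n−1)r) ≈ 0.7989
Length factor from the short form to reach 0.86: n' = 0.86(1 − 0.7989) / [0.7989(1 − 0.86)] ≈ 1.5463
Total items = 1.5463 × 13 = 20.10, rounded up to 21.

21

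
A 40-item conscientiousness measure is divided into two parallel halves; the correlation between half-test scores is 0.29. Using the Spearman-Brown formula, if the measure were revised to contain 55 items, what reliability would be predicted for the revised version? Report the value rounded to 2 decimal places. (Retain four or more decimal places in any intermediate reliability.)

Full-test reliability from the split-half r: r_full = 2(0.29)/(1 + 0.29) = 0.4496
Length factor from 40 to 55 items: n = 55/40 = 1.3750
r_new = n·r_full / (1 + (n − 1)·r_full) = 0.6182 / 1.1686 ≈ 0.5290

0.53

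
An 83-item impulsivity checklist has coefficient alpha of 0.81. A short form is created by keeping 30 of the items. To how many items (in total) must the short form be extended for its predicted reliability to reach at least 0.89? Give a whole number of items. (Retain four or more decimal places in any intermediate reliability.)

158

First, r for the 30-item form: n = 30/83 = 0.3614, so r_30 = 0.3614·0.81/(1 + (0.3614 − 1)·0.81) = 0.6064
Length factor from the short form to reach 0.89: n' = 0.89(1 − 0.6064) / [0.6064(1 − 0.89)] ≈ 5.2516
Total items = 5.2516 × 30 = 157.55, rounded up to 158.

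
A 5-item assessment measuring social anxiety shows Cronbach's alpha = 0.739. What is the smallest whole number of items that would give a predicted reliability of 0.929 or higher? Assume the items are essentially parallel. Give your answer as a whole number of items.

Invert Spearman-Brown to solve for n:
n = r*(1 − r) / [ r (1 − r*) ]
n = 0.929(1 − 0.739) / [0.739(1 − 0.929)]
  = 0.242469 / 0.052469 = 4.6212
4.6212 × 5 = 23.11 → 24 items

24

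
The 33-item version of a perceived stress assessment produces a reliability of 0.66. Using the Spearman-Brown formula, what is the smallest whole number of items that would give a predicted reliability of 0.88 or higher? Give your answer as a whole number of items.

Rearranging the Spearman-Brown formula for n,
n = r*(1 − r) / [ r (1 − r*) ]
n = 0.88 × (1 − 0.66) / [ 0.66 × (1 − 0.88) ]
n = 0.2992 / 0.0792 ≈ 3.7778
So the test needs 3.7778 × 33 ≈ 124.67 items; rounding up, 125.

125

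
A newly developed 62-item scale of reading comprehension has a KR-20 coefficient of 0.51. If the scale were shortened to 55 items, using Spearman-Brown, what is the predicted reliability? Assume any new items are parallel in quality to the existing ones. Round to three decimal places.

The new length is 55/62 = 0.8871 times the old.
Spearman-Brown: r_new = n·r / (1 + (n − 1)·r)
r_new = 0.8871·0.51 / [1 + (0.8871 − 1)·0.51]
     = 0.4524 / 0.9424 = 0.4801

0.480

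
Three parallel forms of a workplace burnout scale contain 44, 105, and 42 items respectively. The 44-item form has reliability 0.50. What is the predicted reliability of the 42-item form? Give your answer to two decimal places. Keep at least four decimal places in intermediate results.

0.49

Only the ratio of lengths matters: n = 42/44 = 0.9545
r_{42} = n·r / (1 + (n − 1)·r) = 0.4773 / 0.9772 ≈ 0.4884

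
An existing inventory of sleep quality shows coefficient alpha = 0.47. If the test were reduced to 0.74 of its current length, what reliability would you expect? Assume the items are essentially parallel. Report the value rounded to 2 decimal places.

0.40

Apply the Spearman-Brown prophecy formula, r' = nr / [1 + (n − 1)r]:
r_new = 0.74·0.47 / [1 + (0.74 − 1)·0.47]
r_new = 0.3478 / 0.8778 ≈ 0.3962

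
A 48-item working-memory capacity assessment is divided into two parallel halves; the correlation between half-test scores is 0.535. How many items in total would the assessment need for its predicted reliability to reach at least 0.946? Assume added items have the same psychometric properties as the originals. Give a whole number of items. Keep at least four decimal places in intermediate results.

r_full = 2(0.535)/(1 + 0.535) = 0.6971
Solve Spearman-Brown for n: n = 0.946(1 − 0.6971) / [0.6971(1 − 0.946)] = 7.6120
Items = 7.6120 × 48 ≈ 365.38 → 366

366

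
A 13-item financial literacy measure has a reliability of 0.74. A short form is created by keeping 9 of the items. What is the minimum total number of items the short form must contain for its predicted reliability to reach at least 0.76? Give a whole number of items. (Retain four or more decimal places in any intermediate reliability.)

15

First, r for the 9-item form: n = 9/13 = 0.6923, so r_9 = 0.6923·0.74/(1 + (0.6923 − 1)·0.74) = 0.6633
Then solve for n' with r_old = 0.6633, r_target = 0.76: n' = 0.76(1 − 0.6633)/[0.6633(1 − 0.76)] = 1.6074
Items = 1.6074 × 9 ≈ 14.47 → 15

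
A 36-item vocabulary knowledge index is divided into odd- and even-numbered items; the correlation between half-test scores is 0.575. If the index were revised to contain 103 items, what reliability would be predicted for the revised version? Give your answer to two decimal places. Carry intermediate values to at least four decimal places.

0.89

First correct the split-half correlation to full-test reliability: r_full = 2 × 0.575 / (1 + 0.575) ≈ 0.7302
Then adjust to 103 items: n = 103/36 = 2.8611
r_new = n·r_full / (1 + (n − 1)·r_full) = 2.0892 / 2.3590 ≈ 0.8856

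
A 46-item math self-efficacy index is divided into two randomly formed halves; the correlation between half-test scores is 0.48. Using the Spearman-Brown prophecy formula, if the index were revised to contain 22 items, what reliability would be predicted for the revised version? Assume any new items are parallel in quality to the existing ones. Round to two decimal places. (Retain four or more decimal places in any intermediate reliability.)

Spearman-Brown correction (n = 2): r_full = 2·0.48/(1 + 0.48) = 0.6486
Then adjust to 22 items: n = 22/46 = 0.4783
r_new = n·r_full / (1 + (n − 1)·r_full) = 0.3102 / 0.6616 ≈ 0.4689

0.47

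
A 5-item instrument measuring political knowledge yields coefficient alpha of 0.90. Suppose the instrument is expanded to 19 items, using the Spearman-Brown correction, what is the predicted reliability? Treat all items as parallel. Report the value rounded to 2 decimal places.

0.97

n = 19/5 = 3.8
r_new = 3.8·0.90 / [1 + (3.8 − 1)·0.90]
     = 3.4200 / 3.5200 = 0.9716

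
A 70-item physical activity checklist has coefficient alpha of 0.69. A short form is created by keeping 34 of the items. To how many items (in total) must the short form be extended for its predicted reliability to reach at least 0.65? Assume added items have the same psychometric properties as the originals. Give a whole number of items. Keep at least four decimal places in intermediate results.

59

Short-form reliability: n = 34/70 = 0.4857; r_34 = n·r/(1+(n−1)r) ≈ 0.5195
Then solve for n' with r_old = 0.5195, r_target = 0.65: n' = 0.65(1 − 0.5195)/[0.5195(1 − 0.65)] = 1.7177
Total items = 1.7177 × 34 = 58.40, rounded up to 59.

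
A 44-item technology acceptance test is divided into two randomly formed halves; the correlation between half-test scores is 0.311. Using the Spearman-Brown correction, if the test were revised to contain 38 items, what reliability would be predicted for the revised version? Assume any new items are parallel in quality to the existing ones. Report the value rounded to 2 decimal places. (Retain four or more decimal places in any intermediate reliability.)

First correct the split-half correlation to full-test reliability: r_full = 2 × 0.311 / (1 + 0.311) ≈ 0.4744
Then adjust to 38 items: n = 38/44 = 0.8636
r_new = n·r_full / (1 + (n − 1)·r_full) = 0.4097 / 0.9353 ≈ 0.4380

0.44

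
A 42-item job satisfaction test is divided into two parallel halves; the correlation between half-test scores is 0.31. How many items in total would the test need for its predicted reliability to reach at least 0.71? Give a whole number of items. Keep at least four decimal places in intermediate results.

Corrected full-test reliability: r_full = 2 × 0.31 / (1 + 0.31) ≈ 0.4733
Solve Spearman-Brown for n: n = 0.71(1 − 0.4733) / [0.4733(1 − 0.71)] = 2.7245
Items = 2.7245 × 42 ≈ 114.43 → 115

115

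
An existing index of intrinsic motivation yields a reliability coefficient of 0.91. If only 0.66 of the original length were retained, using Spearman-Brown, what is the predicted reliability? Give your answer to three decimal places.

By Spearman-Brown, r_new = n r / (1 + (n − 1) r).
r_new = (0.66 × 0.91) / (1 + (0.66 − 1) × 0.91)
     = 0.6006 / 0.6906 = 0.8697

0.870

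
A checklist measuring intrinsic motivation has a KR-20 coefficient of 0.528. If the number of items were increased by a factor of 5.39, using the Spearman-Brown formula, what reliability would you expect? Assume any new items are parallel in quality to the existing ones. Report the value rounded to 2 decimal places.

0.86

By Spearman-Brown, r_new = n r / (1 + (n − 1) r).
r_new = 5.39·0.528 / [1 + (5.39 − 1)·0.528]
r_new = 2.8459 / 3.3179 ≈ 0.8577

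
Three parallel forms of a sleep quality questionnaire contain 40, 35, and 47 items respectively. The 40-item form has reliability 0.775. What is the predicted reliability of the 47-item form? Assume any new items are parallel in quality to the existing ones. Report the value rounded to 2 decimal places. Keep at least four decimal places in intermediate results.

0.80

Only the ratio of lengths matters: n = 47/40 = 1.1750
r_{47} = n·r / (1 + (n − 1)·r) = 0.9106 / 1.1356 ≈ 0.8019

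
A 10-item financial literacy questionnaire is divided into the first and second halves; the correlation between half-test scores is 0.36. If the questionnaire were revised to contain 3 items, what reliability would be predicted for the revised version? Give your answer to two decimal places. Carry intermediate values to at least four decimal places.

0.25

Spearman-Brown correction (n = 2): r_full = 2·0.36/(1 + 0.36) = 0.5294
Length factor from 10 to 3 items: n = 3/10 = 0.3000
r_new = n·r_full / (1 + (n − 1)·r_full) = 0.1588 / 0.6294 ≈ 0.2523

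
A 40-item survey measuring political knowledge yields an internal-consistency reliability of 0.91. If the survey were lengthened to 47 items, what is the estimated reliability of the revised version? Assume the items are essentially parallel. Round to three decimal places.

Length ratio n = 47/40 = 1.175
r_new = (1.175 × 0.91) / (1 + (1.175 − 1) × 0.91)
     = 1.0693 / 1.1593 = 0.9224

0.922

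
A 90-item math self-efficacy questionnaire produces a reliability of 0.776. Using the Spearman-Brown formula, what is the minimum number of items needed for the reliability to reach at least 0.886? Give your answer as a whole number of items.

Invert Spearman-Brown to solve for n:
n = r_target (1 − r_old) / [ r_old (1 − r_target) ]
n = 0.886 × (1 − 0.776) / [ 0.776 × (1 − 0.886) ]
  = 0.198464 / 0.088464 = 2.2434
2.2434 × 90 = 201.91 → 202 items

202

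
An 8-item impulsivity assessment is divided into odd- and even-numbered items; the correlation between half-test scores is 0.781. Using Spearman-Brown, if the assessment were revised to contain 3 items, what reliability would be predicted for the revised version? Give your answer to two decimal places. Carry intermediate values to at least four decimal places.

0.73

Spearman-Brown correction (n = 2): r_full = 2·0.781/(1 + 0.781) = 0.8770
Then adjust to 3 items: n = 3/8 = 0.3750
r_new = n·r_full / (1 + (n − 1)·r_full) = 0.3289 / 0.4519 ≈ 0.7278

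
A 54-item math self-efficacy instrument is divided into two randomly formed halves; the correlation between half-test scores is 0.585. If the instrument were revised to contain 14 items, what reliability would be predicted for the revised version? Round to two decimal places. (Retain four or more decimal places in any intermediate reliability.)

0.42

Spearman-Brown correction (n = 2): r_full = 2·0.585/(1 + 0.585) = 0.7382
Length factor from 54 to 14 items: n = 14/54 = 0.2593
r_new = n·r_full / (1 + (n − 1)·r_full) = 0.1914 / 0.4532 ≈ 0.4223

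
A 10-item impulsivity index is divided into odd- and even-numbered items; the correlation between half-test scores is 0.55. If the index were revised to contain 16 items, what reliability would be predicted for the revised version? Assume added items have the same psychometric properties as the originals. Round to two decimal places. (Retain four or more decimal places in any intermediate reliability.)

First correct the split-half correlation to full-test reliability: r_full = 2 × 0.55 / (1 + 0.55) ≈ 0.7097
Length factor from 10 to 16 items: n = 16/10 = 1.6000
r_new = n·r_full / (1 + (n − 1)·r_full) = 1.1355 / 1.4258 ≈ 0.7964

0.80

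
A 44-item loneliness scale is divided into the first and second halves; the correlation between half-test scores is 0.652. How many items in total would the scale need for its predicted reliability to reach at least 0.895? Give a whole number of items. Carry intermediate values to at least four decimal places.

101

Corrected full-test reliability: r_full = 2 × 0.652 / (1 + 0.652) ≈ 0.7893
n = r_tgt(1 − r_full) / [r_full(1 − r_tgt)] = 0.895 × 0.2107 / (0.7893 × 0.105) ≈ 2.2754
Required items = 2.2754 × 44 = 100.12, so 101 items.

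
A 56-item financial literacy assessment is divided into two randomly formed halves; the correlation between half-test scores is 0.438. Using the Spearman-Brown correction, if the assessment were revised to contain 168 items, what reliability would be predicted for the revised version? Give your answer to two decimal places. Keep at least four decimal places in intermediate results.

0.82

Full-test reliability from the split-half r: r_full = 2(0.438)/(1 + 0.438) = 0.6092
Length factor from 56 to 168 items: n = 168/56 = 3.0000
r_new = n·r_full / (1 + (n − 1)·r_full) = 1.8276 / 2.2184 ≈ 0.8238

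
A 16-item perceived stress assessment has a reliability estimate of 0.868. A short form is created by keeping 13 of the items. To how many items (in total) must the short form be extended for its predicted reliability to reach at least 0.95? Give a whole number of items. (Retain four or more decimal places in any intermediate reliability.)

Short-form reliability: n = 13/16 = 0.8125; r_13 = n·r/(1+(n−1)r) ≈ 0.8423
Length factor from the short form to reach 0.95: n' = 0.95(1 − 0.8423) / [0.8423(1 − 0.95)] ≈ 3.5573
Total items = 3.5573 × 13 = 46.24, rounded up to 47.

47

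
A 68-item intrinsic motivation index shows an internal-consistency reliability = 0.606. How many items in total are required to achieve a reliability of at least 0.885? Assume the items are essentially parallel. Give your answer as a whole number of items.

341

n = 0.885(1 − 0.606) / [0.606(1 − 0.885)]
n = 0.348690 / 0.069690 ≈ 5.0034
5.0034 × 68 = 340.23 → 341 items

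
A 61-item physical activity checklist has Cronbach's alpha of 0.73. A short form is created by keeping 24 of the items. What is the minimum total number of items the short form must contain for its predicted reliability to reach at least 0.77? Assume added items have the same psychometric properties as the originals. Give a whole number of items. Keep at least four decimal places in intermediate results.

Short-form reliability: n = 24/61 = 0.3934; r_24 = n·r/(1+(n−1)r) ≈ 0.5154
Length factor from the short form to reach 0.77: n' = 0.77(1 − 0.5154) / [0.5154(1 − 0.77)] ≈ 3.1478
Total items = 3.1478 × 24 = 75.55, rounded up to 76.

76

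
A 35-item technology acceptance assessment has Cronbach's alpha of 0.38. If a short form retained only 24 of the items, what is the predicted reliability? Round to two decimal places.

0.30

The new length is 24/35 = 0.6857 times the old.
Spearman-Brown: r_new = n·r / (1 + (n − 1)·r)
r_new = 0.6857·0.38 / [1 + (0.6857 − 1)·0.38]
r_new = 0.2606 / 0.8806 ≈ 0.2959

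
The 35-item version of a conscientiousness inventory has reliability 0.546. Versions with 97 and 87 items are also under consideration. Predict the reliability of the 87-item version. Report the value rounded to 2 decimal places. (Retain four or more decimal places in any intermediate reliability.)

The 97-item form is not needed; work directly from the 35-item form with n = 87/35 = 2.4857.
r_{87} = n·r / (1 + (n − 1)·r) = 1.3572 / 1.8112 ≈ 0.7493

0.75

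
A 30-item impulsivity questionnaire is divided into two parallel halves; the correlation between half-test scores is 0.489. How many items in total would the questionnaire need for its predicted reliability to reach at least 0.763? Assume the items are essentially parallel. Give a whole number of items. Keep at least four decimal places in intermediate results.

51

r_full = 2(0.489)/(1 + 0.489) = 0.6568
n = r_tgt(1 − r_full) / [r_full(1 − r_tgt)] = 0.763 × 0.3432 / (0.6568 × 0.237) ≈ 1.6822
Required items = 1.6822 × 30 = 50.47, so 51 items.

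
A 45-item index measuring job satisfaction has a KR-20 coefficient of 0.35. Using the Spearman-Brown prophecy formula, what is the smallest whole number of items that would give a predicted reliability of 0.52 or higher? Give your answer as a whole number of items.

n = 0.52 × (1 − 0.35) / [ 0.35 × (1 − 0.52) ]
n = 0.3380 / 0.1680 ≈ 2.0119
Items needed = n × 45 = 2.0119 × 45 ≈ 90.54 → round up to 91

91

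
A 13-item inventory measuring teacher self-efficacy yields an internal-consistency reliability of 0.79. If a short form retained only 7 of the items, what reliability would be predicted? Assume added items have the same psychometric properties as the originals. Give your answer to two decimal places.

0.67

The new length is 7/13 = 0.5385 times the old.
r_new = 0.5385·0.79 / [1 + (0.5385 − 1)·0.79]
     = 0.4254 / 0.6354 = 0.6695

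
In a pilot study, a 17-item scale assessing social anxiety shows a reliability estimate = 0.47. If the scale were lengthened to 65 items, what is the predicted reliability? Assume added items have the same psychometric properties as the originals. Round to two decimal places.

0.77

The new length is 65/17 = 3.8235 times the old.
r_new = (3.8235 × 0.47) / (1 + (3.8235 − 1) × 0.47)
r_new = 1.7970 / 2.3270 ≈ 0.7722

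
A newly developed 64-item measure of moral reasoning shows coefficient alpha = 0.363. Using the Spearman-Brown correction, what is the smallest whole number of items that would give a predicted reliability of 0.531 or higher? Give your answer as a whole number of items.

128

Rearranging the Spearman-Brown formula for n,
n = r*(1 − r) / [ r (1 − r*) ]
n = 0.531 × (1 − 0.363) / [ 0.363 × (1 − 0.531) ]
  = 0.338247 / 0.170247 = 1.9868
1.9868 × 64 = 127.16 → 128 items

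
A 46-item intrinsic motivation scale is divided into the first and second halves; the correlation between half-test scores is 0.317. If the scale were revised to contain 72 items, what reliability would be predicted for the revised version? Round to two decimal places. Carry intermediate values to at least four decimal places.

0.59

Spearman-Brown correction (n = 2): r_full = 2·0.317/(1 + 0.317) = 0.4814
Then adjust to 72 items: n = 72/46 = 1.5652
r_new = n·r_full / (1 + (n − 1)·r_full) = 0.7535 / 1.2721 ≈ 0.5923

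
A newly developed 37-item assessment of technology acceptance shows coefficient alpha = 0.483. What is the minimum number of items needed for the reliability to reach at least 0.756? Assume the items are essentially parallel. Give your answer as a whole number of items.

Rearranging the Spearman-Brown formula for n,
n = r_target (1 − r_old) / [ r_old (1 − r_target) ]
n = 0.756(1 − 0.483) / [0.483(1 − 0.756)]
  = 0.390852 / 0.117852 = 3.3165
Items needed = n × 37 = 3.3165 × 37 ≈ 122.71 → round up to 123

123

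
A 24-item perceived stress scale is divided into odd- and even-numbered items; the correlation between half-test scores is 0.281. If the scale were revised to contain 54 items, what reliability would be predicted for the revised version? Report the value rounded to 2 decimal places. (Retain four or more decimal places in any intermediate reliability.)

Spearman-Brown correction (n = 2): r_full = 2·0.281/(1 + 0.281) = 0.4387
Then adjust to 54 items: n = 54/24 = 2.2500
r_new = n·r_full / (1 + (n − 1)·r_full) = 0.9871 / 1.5484 ≈ 0.6375

0.64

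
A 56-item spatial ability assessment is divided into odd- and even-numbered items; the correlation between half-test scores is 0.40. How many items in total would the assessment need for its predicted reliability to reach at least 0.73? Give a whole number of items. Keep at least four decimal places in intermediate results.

114

Corrected full-test reliability: r_full = 2 × 0.40 / (1 + 0.40) ≈ 0.5714
Solve Spearman-Brown for n: n = 0.73(1 − 0.5714) / [0.5714(1 − 0.73)] = 2.0280
Items = 2.0280 × 56 ≈ 113.57 → 114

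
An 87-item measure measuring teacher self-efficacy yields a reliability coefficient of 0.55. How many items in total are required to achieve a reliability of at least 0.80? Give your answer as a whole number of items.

n = [0.80 × 0.45] / [0.55 × 0.20]
n = 0.3600 / 0.1100 ≈ 3.2727
So the test needs 3.2727 × 87 ≈ 284.72 items; rounding up, 285.

285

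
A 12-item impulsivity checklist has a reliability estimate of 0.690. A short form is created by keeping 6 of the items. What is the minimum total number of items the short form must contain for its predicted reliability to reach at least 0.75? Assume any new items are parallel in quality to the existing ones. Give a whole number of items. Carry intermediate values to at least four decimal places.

Short-form reliability: n = 6/12 = 0.5000; r_6 = n·r/(1+(n−1)r) ≈ 0.5267
Length factor from the short form to reach 0.75: n' = 0.75(1 − 0.5267) / [0.5267(1 − 0.75)] ≈ 2.6958
Items = 2.6958 × 6 ≈ 16.17 → 17

17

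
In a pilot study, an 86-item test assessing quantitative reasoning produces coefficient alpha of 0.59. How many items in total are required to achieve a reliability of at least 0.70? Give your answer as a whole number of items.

140

n = 0.70(1 − 0.59) / [0.59(1 − 0.70)]
  = 0.2870 / 0.1770 = 1.6215
Items needed = n × 86 = 1.6215 × 86 ≈ 139.45 → round up to 140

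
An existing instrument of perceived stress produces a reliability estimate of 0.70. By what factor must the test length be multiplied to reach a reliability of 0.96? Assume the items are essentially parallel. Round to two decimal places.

n = 0.96(1 − 0.70) / [0.70(1 − 0.96)]
  = 0.2880 / 0.0280 = 10.2857

10.29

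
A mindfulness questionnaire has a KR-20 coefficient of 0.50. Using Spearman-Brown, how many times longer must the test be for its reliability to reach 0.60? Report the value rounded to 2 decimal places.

1.50

n = [0.60 × 0.50] / [0.50 × 0.40]
n = 0.3000 / 0.2000 ≈ 1.5000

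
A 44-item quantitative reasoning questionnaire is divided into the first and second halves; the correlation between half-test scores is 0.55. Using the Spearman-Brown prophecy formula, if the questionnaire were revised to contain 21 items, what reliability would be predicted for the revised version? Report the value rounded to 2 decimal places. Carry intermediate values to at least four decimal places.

0.54

Full-test reliability from the split-half r: r_full = 2(0.55)/(1 + 0.55) = 0.7097
Then adjust to 21 items: n = 21/44 = 0.4773
r_new = n·r_full / (1 + (n − 1)·r_full) = 0.3387 / 0.6290 ≈ 0.5385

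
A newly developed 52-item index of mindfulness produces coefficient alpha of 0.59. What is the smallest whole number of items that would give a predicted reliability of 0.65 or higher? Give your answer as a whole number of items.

68

Rearranging the Spearman-Brown formula for n,
n = r*(1 − r) / [ r (1 − r*) ]
n = [0.65 × 0.41] / [0.59 × 0.35]
n = 0.2665 / 0.2065 ≈ 1.2906
1.2906 × 52 = 67.11 → 68 items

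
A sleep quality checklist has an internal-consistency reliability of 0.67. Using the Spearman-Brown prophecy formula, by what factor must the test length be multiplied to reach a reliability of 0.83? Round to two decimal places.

Invert Spearman-Brown to solve for n:
n = r_target (1 − r_old) / [ r_old (1 − r_target) ]
n = [0.83 × 0.33] / [0.67 × 0.17]
n = 0.2739 / 0.1139 ≈ 2.4047

2.40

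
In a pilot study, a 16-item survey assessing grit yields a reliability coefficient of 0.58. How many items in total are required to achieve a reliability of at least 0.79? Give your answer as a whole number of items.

Invert Spearman-Brown to solve for n:
n = r_target (1 − r_old) / [ r_old (1 − r_target) ]
n = [0.79 × 0.42] / [0.58 × 0.21]
n = 0.3318 / 0.1218 ≈ 2.7241
So the test needs 2.7241 × 16 ≈ 43.59 items; rounding up, 44.

44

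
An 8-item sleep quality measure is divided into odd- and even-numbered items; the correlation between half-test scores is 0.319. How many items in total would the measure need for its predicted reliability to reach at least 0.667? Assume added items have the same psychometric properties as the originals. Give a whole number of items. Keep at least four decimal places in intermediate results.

Corrected full-test reliability: r_full = 2 × 0.319 / (1 + 0.319) ≈ 0.4837
Solve Spearman-Brown for n: n = 0.667(1 − 0.4837) / [0.4837(1 − 0.667)] = 2.1380
Required items = 2.1380 × 8 = 17.10, so 18 items.

18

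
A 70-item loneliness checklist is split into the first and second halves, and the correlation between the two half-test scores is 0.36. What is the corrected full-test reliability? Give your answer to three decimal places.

Apply the Spearman-Brown correction with n = 2:
r_full = 2(0.36) / (1 + 0.36)
r_full = 0.7200 / 1.3600 ≈ 0.5294

0.529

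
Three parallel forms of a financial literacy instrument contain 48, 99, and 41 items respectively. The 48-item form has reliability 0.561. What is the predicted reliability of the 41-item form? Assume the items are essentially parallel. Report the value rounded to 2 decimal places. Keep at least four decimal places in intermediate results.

0.52

Only the ratio of lengths matters: n = 41/48 = 0.8542
r_{41} = n·r / (1 + (n − 1)·r) = 0.4792 / 0.9182 ≈ 0.5219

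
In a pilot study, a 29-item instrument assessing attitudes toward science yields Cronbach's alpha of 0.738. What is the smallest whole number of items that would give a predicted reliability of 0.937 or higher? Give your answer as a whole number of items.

n = [0.937 × 0.262] / [0.738 × 0.063]
  = 0.245494 / 0.046494 = 5.2801
Items needed = n × 29 = 5.2801 × 29 ≈ 153.12 → round up to 154

154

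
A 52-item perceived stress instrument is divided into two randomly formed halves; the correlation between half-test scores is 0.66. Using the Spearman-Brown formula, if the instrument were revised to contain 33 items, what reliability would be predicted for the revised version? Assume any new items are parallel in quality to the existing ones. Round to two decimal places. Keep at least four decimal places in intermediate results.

0.71

First correct the split-half correlation to full-test reliability: r_full = 2 × 0.66 / (1 + 0.66) ≈ 0.7952
Then adjust to 33 items: n = 33/52 = 0.6346
r_new = n·r_full / (1 + (n − 1)·r_full) = 0.5046 / 0.7094 ≈ 0.7113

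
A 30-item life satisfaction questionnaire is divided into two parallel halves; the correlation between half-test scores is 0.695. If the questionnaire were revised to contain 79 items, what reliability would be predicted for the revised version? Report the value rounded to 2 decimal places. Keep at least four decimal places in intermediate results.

0.92

First correct the split-half correlation to full-test reliability: r_full = 2 × 0.695 / (1 + 0.695) ≈ 0.8201
Length factor from 30 to 79 items: n = 79/30 = 2.6333
r_new = n·r_full / (1 + (n − 1)·r_full) = 2.1596 / 2.3395 ≈ 0.9231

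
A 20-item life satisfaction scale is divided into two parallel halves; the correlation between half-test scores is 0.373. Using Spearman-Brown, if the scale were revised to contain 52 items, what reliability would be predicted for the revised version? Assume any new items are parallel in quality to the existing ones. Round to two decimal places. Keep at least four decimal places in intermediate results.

0.76

Full-test reliability from the split-half r: r_full = 2(0.373)/(1 + 0.373) = 0.5433
Then adjust to 52 items: n = 52/20 = 2.6000
r_new = n·r_full / (1 + (n − 1)·r_full) = 1.4126 / 1.8693 ≈ 0.7557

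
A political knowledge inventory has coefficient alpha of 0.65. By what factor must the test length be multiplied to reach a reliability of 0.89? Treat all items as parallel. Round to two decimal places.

n = 0.89 × (1 − 0.65) / [ 0.65 × (1 − 0.89) ]
  = 0.3115 / 0.0715 = 4.3566

4.36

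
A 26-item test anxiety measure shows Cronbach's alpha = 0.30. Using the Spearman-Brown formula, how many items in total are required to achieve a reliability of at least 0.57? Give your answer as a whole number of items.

Invert Spearman-Brown to solve for n:
n = r_target (1 − r_old) / [ r_old (1 − r_target) ]
n = 0.57 × (1 − 0.30) / [ 0.30 × (1 − 0.57) ]
n = 0.3990 / 0.1290 ≈ 3.0930
So the test needs 3.0930 × 26 ≈ 80.42 items; rounding up, 81.

81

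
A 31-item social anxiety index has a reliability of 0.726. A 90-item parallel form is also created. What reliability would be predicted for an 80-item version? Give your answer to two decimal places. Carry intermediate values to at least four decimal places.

0.87

The 90-item form is not needed; work directly from the 31-item form with n = 80/31 = 2.5806.
r_{80} = n·r / (1 + (n − 1)·r) = 1.8735 / 2.1475 ≈ 0.8724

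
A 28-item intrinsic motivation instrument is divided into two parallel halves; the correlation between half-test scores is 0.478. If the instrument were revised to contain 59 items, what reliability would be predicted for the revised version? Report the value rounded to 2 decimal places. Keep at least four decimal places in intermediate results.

Full-test reliability from the split-half r: r_full = 2(0.478)/(1 + 0.478) = 0.6468
Length factor from 28 to 59 items: n = 59/28 = 2.1071
r_new = n·r_full / (1 + (n − 1)·r_full) = 1.3629 / 1.7161 ≈ 0.7942

0.79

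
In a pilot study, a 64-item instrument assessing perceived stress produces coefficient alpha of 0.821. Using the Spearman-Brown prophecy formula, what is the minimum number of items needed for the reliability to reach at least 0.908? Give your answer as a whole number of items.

n = [0.908 × 0.179] / [0.821 × 0.092]
  = 0.162532 / 0.075532 = 2.1518
Items needed = n × 64 = 2.1518 × 64 ≈ 137.72 → round up to 138

138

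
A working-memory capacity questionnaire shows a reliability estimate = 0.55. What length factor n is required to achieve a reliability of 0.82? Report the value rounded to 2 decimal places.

Rearranging the Spearman-Brown formula for n,
n = r_target (1 − r_old) / [ r_old (1 − r_target) ]
n = 0.82(1 − 0.55) / [0.55(1 − 0.82)]
  = 0.3690 / 0.0990 = 3.7273

3.73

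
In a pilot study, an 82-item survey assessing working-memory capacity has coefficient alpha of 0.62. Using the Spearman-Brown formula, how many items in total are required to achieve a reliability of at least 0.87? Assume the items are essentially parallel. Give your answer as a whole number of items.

Rearranging the Spearman-Brown formula for n,
n = r_target (1 − r_old) / [ r_old (1 − r_target) ]
n = 0.87 × (1 − 0.62) / [ 0.62 × (1 − 0.87) ]
n = 0.3306 / 0.0806 ≈ 4.1017
So the test needs 4.1017 × 82 ≈ 336.34 items; rounding up, 337.

337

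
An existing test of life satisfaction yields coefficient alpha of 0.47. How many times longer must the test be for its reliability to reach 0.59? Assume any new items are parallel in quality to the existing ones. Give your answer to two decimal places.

1.62

n = [0.59 × 0.53] / [0.47 × 0.41]
  = 0.3127 / 0.1927 = 1.6227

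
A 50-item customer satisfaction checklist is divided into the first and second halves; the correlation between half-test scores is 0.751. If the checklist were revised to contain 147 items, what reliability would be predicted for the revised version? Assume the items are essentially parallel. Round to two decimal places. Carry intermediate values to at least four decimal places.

First correct the split-half correlation to full-test reliability: r_full = 2 × 0.751 / (1 + 0.751) ≈ 0.8578
Then adjust to 147 items: n = 147/50 = 2.9400
r_new = n·r_full / (1 + (n − 1)·r_full) = 2.5219 / 2.6641 ≈ 0.9466

0.95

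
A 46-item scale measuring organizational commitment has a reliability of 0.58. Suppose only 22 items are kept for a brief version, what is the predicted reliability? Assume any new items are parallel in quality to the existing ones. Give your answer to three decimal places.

n = 22/46 = 0.4783
By Spearman-Brown, r_new = n r / (1 + (n − 1) r).
r_new = (0.4783 × 0.58) / (1 + (0.4783 − 1) × 0.58)
r_new = 0.2774 / 0.6974 ≈ 0.3978

0.398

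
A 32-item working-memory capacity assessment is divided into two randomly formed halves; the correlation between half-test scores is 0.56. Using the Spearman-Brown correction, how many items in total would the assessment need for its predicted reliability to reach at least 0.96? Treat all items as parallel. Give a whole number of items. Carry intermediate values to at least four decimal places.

Corrected full-test reliability: r_full = 2 × 0.56 / (1 + 0.56) ≈ 0.7179
Solve Spearman-Brown for n: n = 0.96(1 − 0.7179) / [0.7179(1 − 0.96)] = 9.4308
Items = 9.4308 × 32 ≈ 301.79 → 302

302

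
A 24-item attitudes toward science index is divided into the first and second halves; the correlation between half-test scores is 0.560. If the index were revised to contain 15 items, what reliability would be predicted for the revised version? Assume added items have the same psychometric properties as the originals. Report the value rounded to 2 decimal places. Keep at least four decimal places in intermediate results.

First correct the split-half correlation to full-test reliability: r_full = 2 × 0.560 / (1 + 0.560) ≈ 0.7179
Then adjust to 15 items: n = 15/24 = 0.6250
r_new = n·r_full / (1 + (n − 1)·r_full) = 0.4487 / 0.7308 ≈ 0.6140

0.61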